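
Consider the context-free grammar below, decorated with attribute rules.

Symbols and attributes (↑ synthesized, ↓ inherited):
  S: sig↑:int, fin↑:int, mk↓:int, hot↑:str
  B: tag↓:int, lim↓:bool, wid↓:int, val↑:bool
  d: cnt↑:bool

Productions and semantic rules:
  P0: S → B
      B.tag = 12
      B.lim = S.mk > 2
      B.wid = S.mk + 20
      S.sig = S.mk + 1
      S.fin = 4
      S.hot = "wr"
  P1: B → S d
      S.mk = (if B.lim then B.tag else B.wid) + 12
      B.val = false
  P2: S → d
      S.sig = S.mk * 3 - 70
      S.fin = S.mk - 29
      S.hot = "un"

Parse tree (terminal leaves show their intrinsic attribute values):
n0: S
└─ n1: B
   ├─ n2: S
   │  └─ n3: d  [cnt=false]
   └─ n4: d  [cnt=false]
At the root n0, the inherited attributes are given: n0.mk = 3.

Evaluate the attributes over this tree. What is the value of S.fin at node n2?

-5

1. n0.mk = 3  [given at root]
2. n1.tag = 12  [12]
3. n1.lim = true  [S.mk > 2]
4. n1.wid = 23  [S.mk + 20]
5. n2.mk = 24  [(if B.lim then B.tag else B.wid) + 12]
6. n3.cnt = false  [terminal]
7. n2.sig = 2  [S.mk * 3 - 70]
8. n2.fin = -5  [S.mk - 29]
9. n2.hot = "un"  ["un"]
10. n4.cnt = false  [terminal]
11. n1.val = false  [false]
12. n0.sig = 4  [S.mk + 1]
13. n0.fin = 4  [4]
14. n0.hot = "wr"  ["wr"]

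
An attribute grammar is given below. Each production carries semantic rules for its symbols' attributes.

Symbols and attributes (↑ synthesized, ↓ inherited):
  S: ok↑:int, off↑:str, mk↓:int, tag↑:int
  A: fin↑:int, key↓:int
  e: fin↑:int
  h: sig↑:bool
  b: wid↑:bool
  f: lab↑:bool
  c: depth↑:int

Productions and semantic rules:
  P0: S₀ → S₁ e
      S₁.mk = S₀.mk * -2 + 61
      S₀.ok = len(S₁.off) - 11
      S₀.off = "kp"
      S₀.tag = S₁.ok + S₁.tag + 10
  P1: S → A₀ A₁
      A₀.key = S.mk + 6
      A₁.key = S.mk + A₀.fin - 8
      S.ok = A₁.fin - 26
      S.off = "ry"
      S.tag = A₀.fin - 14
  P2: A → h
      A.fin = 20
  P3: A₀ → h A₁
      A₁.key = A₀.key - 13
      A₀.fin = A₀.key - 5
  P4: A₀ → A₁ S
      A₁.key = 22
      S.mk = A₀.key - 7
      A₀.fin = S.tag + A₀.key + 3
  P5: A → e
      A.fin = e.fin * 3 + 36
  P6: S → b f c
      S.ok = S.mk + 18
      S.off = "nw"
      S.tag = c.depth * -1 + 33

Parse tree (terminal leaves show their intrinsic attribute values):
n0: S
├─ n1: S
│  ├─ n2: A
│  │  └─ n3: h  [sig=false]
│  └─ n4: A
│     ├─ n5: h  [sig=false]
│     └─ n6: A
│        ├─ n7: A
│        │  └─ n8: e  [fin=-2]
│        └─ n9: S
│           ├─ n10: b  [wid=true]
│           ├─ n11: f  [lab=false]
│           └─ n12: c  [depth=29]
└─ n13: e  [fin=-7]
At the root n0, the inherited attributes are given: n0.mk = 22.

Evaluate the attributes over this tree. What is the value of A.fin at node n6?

23

1. n0.mk = 22  [given at root]
2. n1.mk = 17  [S₀.mk * -2 + 61]
3. n2.key = 23  [S.mk + 6]
4. n3.sig = false  [terminal]
5. n2.fin = 20  [20]
6. n4.key = 29  [S.mk + A₀.fin - 8]
7. n5.sig = false  [terminal]
8. n6.key = 16  [A₀.key - 13]
9. n7.key = 22  [22]
10. n8.fin = -2  [terminal]
11. n7.fin = 30  [e.fin * 3 + 36]
12. n9.mk = 9  [A₀.key - 7]
13. n10.wid = true  [terminal]
14. n11.lab = false  [terminal]
15. n12.depth = 29  [terminal]
16. n9.ok = 27  [S.mk + 18]
17. n9.off = "nw"  ["nw"]
18. n9.tag = 4  [c.depth * -1 + 33]
19. n6.fin = 23  [S.tag + A₀.key + 3]
20. n4.fin = 24  [A₀.key - 5]
21. n1.ok = -2  [A₁.fin - 26]
22. n1.off = "ry"  ["ry"]
23. n1.tag = 6  [A₀.fin - 14]
24. n13.fin = -7  [terminal]
25. n0.ok = -9  [len(S₁.off) - 11]
26. n0.off = "kp"  ["kp"]
27. n0.tag = 14  [S₁.ok + S₁.tag + 10]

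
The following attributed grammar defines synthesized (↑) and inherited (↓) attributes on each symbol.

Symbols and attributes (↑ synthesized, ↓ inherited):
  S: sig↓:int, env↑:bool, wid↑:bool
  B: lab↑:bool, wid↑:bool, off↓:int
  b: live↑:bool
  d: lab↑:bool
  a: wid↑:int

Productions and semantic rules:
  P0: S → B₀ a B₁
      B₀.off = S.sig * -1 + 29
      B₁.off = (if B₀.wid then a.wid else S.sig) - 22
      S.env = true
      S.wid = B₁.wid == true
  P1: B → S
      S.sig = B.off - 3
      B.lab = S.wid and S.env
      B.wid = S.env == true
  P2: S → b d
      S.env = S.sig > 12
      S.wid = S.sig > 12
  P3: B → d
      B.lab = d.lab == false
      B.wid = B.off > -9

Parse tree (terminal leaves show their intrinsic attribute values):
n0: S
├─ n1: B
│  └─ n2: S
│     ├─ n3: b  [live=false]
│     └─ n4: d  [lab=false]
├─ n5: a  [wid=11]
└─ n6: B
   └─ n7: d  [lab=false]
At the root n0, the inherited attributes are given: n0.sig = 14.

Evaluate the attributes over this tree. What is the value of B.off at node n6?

-8

1. n0.sig = 14  [given at root]
2. n1.off = 15  [S.sig * -1 + 29]
3. n2.sig = 12  [B.off - 3]
4. n3.live = false  [terminal]
5. n4.lab = false  [terminal]
6. n2.env = false  [S.sig > 12]
7. n2.wid = false  [S.sig > 12]
8. n1.lab = false  [S.wid and S.env]
9. n1.wid = false  [S.env == true]
10. n5.wid = 11  [terminal]
11. n6.off = -8  [(if B₀.wid then a.wid else S.sig) - 22]
12. n7.lab = false  [terminal]
13. n6.lab = true  [d.lab == false]
14. n6.wid = true  [B.off > -9]
15. n0.env = true  [true]
16. n0.wid = true  [B₁.wid == true]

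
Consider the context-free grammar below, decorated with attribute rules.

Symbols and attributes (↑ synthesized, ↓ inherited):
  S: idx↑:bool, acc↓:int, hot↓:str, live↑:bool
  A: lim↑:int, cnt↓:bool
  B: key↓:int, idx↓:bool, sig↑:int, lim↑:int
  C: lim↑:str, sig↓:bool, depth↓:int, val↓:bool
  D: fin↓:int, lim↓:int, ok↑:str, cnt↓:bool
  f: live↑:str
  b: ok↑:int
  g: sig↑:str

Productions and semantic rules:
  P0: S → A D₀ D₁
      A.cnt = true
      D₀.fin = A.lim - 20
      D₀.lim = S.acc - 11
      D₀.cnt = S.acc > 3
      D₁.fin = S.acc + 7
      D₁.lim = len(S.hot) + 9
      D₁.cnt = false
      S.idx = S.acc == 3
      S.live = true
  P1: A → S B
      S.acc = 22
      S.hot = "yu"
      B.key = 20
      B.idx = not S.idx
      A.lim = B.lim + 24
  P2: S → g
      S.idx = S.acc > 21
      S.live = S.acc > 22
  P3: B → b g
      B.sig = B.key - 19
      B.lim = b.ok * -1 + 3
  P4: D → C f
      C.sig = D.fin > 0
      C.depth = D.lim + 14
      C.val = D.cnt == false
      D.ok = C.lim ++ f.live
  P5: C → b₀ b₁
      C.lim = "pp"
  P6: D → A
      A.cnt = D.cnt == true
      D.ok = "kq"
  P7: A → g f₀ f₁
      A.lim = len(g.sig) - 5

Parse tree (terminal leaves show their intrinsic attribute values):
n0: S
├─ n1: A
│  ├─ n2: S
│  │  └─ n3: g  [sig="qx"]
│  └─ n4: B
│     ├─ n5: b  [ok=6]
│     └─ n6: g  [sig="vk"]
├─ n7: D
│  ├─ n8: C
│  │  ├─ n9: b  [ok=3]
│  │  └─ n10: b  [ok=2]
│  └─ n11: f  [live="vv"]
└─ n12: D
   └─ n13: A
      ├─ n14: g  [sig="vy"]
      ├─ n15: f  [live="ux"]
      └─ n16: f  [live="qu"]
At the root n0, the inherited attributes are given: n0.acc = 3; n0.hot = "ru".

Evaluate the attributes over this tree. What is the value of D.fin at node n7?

1

1. n0.acc = 3  [given at root]
2. n0.hot = "ru"  [given at root]
3. n1.cnt = true  [true]
4. n2.acc = 22  [22]
5. n2.hot = "yu"  ["yu"]
6. n3.sig = "qx"  [terminal]
7. n2.idx = true  [S.acc > 21]
8. n2.live = false  [S.acc > 22]
9. n4.key = 20  [20]
10. n4.idx = false  [not S.idx]
11. n5.ok = 6  [terminal]
12. n6.sig = "vk"  [terminal]
13. n4.sig = 1  [B.key - 19]
14. n4.lim = -3  [b.ok * -1 + 3]
15. n1.lim = 21  [B.lim + 24]
16. n7.fin = 1  [A.lim - 20]
17. n7.lim = -8  [S.acc - 11]
18. n7.cnt = false  [S.acc > 3]
19. n8.sig = true  [D.fin > 0]
20. n8.depth = 6  [D.lim + 14]
21. n8.val = true  [D.cnt == false]
22. n9.ok = 3  [terminal]
23. n10.ok = 2  [terminal]
24. n8.lim = "pp"  ["pp"]
25. n11.live = "vv"  [terminal]
26. n7.ok = "ppvv"  [C.lim ++ f.live]
27. n12.fin = 10  [S.acc + 7]
28. n12.lim = 11  [len(S.hot) + 9]
29. n12.cnt = false  [false]
30. n13.cnt = false  [D.cnt == true]
31. n14.sig = "vy"  [terminal]
32. n15.live = "ux"  [terminal]
33. n16.live = "qu"  [terminal]
34. n13.lim = -3  [len(g.sig) - 5]
35. n12.ok = "kq"  ["kq"]
36. n0.idx = true  [S.acc == 3]
37. n0.live = true  [true]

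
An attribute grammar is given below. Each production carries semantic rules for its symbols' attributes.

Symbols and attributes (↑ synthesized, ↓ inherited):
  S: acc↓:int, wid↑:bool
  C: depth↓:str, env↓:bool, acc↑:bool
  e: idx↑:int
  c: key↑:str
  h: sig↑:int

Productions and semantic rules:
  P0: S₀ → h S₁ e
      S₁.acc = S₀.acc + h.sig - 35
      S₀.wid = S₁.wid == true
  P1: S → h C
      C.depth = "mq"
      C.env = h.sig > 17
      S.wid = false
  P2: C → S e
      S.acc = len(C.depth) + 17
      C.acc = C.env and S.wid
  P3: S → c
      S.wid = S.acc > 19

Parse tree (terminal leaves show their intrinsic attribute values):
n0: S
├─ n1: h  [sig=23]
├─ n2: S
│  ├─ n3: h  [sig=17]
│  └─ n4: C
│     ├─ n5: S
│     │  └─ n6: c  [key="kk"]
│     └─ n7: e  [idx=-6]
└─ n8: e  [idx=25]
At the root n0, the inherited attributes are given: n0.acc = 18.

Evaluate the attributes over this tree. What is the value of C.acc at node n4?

false

1. n0.acc = 18  [given at root]
2. n1.sig = 23  [terminal]
3. n2.acc = 6  [S₀.acc + h.sig - 35]
4. n3.sig = 17  [terminal]
5. n4.depth = "mq"  ["mq"]
6. n4.env = false  [h.sig > 17]
7. n5.acc = 19  [len(C.depth) + 17]
8. n6.key = "kk"  [terminal]
9. n5.wid = false  [S.acc > 19]
10. n7.idx = -6  [terminal]
11. n4.acc = false  [C.env and S.wid]
12. n2.wid = false  [false]
13. n8.idx = 25  [terminal]
14. n0.wid = false  [S₁.wid == true]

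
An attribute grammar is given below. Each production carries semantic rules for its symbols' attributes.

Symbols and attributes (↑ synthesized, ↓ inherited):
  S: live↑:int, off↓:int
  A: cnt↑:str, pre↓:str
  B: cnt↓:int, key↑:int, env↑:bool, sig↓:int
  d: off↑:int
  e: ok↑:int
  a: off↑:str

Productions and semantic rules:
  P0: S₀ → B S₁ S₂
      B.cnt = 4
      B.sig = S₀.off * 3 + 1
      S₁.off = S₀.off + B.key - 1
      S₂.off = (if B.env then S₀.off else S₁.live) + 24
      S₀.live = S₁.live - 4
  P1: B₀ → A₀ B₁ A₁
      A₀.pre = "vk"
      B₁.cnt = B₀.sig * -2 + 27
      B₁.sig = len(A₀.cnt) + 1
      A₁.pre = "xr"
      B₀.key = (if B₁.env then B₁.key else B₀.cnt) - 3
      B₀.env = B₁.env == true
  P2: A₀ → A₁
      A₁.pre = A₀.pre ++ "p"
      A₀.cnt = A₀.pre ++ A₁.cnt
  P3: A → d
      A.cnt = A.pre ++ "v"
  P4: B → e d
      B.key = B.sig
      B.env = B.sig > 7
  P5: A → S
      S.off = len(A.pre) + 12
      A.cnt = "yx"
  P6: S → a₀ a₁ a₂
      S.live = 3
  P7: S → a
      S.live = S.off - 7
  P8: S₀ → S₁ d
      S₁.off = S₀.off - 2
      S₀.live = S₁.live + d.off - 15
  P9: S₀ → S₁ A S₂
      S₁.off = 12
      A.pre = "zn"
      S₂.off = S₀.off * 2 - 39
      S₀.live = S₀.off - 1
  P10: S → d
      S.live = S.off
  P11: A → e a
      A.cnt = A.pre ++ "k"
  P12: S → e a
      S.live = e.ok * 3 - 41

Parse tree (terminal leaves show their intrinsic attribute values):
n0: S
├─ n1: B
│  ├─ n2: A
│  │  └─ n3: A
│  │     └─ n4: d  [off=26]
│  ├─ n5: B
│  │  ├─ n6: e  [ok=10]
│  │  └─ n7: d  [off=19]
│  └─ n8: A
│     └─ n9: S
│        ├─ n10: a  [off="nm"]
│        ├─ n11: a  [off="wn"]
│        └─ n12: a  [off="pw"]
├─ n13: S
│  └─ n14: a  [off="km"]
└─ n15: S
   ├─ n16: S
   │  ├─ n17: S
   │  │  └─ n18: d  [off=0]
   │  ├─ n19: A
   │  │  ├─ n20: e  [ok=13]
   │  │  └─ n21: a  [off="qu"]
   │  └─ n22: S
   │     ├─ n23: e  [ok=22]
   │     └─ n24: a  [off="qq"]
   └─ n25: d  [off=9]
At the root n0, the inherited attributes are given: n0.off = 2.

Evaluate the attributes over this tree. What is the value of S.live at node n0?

-9

1. n0.off = 2  [given at root]
2. n1.cnt = 4  [4]
3. n1.sig = 7  [S₀.off * 3 + 1]
4. n2.pre = "vk"  ["vk"]
5. n3.pre = "vkp"  [A₀.pre ++ "p"]
6. n4.off = 26  [terminal]
7. n3.cnt = "vkpv"  [A.pre ++ "v"]
8. n2.cnt = "vkvkpv"  [A₀.pre ++ A₁.cnt]
9. n5.cnt = 13  [B₀.sig * -2 + 27]
10. n5.sig = 7  [len(A₀.cnt) + 1]
11. n6.ok = 10  [terminal]
12. n7.off = 19  [terminal]
13. n5.key = 7  [B.sig]
14. n5.env = false  [B.sig > 7]
15. n8.pre = "xr"  ["xr"]
16. n9.off = 14  [len(A.pre) + 12]
17. n10.off = "nm"  [terminal]
18. n11.off = "wn"  [terminal]
19. n12.off = "pw"  [terminal]
20. n9.live = 3  [3]
21. n8.cnt = "yx"  ["yx"]
22. n1.key = 1  [(if B₁.env then B₁.key else B₀.cnt) - 3]
23. n1.env = false  [B₁.env == true]
24. n13.off = 2  [S₀.off + B.key - 1]
25. n14.off = "km"  [terminal]
26. n13.live = -5  [S.off - 7]
27. n15.off = 19  [(if B.env then S₀.off else S₁.live) + 24]
28. n16.off = 17  [S₀.off - 2]
29. n17.off = 12  [12]
30. n18.off = 0  [terminal]
31. n17.live = 12  [S.off]
32. n19.pre = "zn"  ["zn"]
33. n20.ok = 13  [terminal]
34. n21.off = "qu"  [terminal]
35. n19.cnt = "znk"  [A.pre ++ "k"]
36. n22.off = -5  [S₀.off * 2 - 39]
37. n23.ok = 22  [terminal]
38. n24.off = "qq"  [terminal]
39. n22.live = 25  [e.ok * 3 - 41]
40. n16.live = 16  [S₀.off - 1]
41. n25.off = 9  [terminal]
42. n15.live = 10  [S₁.live + d.off - 15]
43. n0.live = -9  [S₁.live - 4]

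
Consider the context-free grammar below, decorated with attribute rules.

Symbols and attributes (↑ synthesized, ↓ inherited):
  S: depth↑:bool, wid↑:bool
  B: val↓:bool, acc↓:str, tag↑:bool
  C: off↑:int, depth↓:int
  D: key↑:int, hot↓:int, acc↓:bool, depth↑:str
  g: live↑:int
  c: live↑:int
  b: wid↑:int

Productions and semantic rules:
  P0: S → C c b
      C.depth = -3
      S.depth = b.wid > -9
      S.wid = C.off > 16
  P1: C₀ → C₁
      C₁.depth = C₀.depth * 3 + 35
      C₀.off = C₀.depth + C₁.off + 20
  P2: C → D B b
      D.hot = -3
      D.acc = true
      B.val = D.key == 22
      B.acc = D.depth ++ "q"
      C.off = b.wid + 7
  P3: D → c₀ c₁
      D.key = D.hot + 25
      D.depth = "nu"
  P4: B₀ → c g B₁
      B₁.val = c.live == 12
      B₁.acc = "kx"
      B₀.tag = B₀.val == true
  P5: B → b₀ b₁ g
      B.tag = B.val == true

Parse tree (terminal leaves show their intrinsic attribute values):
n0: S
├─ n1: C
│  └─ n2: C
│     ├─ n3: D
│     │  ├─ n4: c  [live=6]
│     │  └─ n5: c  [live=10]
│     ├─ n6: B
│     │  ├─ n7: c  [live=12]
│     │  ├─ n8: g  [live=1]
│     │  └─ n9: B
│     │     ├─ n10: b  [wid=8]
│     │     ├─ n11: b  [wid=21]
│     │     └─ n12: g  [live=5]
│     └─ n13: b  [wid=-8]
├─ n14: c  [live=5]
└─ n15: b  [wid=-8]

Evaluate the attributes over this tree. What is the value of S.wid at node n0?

1. n1.depth = -3  [-3]
2. n2.depth = 26  [C₀.depth * 3 + 35]
3. n3.hot = -3  [-3]
4. n3.acc = true  [true]
5. n4.live = 6  [terminal]
6. n5.live = 10  [terminal]
7. n3.key = 22  [D.hot + 25]
8. n3.depth = "nu"  ["nu"]
9. n6.val = true  [D.key == 22]
10. n6.acc = "nuq"  [D.depth ++ "q"]
11. n7.live = 12  [terminal]
12. n8.live = 1  [terminal]
13. n9.val = true  [c.live == 12]
14. n9.acc = "kx"  ["kx"]
15. n10.wid = 8  [terminal]
16. n11.wid = 21  [terminal]
17. n12.live = 5  [terminal]
18. n9.tag = true  [B.val == true]
19. n6.tag = true  [B₀.val == true]
20. n13.wid = -8  [terminal]
21. n2.off = -1  [b.wid + 7]
22. n1.off = 16  [C₀.depth + C₁.off + 20]
23. n14.live = 5  [terminal]
24. n15.wid = -8  [terminal]
25. n0.depth = true  [b.wid > -9]
26. n0.wid = false  [C.off > 16]

false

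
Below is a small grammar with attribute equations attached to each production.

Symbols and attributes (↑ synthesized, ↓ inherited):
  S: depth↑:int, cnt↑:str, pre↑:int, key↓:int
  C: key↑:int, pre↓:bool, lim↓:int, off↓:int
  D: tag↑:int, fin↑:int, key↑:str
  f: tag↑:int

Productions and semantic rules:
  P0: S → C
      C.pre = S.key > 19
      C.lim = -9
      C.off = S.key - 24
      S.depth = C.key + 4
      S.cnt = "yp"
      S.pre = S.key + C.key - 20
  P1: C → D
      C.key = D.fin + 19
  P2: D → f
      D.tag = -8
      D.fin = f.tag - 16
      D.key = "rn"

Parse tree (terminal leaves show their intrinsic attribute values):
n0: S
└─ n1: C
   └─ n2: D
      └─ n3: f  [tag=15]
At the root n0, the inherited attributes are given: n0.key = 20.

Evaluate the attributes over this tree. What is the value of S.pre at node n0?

18

1. n0.key = 20  [given at root]
2. n1.pre = true  [S.key > 19]
3. n1.lim = -9  [-9]
4. n1.off = -4  [S.key - 24]
5. n3.tag = 15  [terminal]
6. n2.tag = -8  [-8]
7. n2.fin = -1  [f.tag - 16]
8. n2.key = "rn"  ["rn"]
9. n1.key = 18  [D.fin + 19]
10. n0.depth = 22  [C.key + 4]
11. n0.cnt = "yp"  ["yp"]
12. n0.pre = 18  [S.key + C.key - 20]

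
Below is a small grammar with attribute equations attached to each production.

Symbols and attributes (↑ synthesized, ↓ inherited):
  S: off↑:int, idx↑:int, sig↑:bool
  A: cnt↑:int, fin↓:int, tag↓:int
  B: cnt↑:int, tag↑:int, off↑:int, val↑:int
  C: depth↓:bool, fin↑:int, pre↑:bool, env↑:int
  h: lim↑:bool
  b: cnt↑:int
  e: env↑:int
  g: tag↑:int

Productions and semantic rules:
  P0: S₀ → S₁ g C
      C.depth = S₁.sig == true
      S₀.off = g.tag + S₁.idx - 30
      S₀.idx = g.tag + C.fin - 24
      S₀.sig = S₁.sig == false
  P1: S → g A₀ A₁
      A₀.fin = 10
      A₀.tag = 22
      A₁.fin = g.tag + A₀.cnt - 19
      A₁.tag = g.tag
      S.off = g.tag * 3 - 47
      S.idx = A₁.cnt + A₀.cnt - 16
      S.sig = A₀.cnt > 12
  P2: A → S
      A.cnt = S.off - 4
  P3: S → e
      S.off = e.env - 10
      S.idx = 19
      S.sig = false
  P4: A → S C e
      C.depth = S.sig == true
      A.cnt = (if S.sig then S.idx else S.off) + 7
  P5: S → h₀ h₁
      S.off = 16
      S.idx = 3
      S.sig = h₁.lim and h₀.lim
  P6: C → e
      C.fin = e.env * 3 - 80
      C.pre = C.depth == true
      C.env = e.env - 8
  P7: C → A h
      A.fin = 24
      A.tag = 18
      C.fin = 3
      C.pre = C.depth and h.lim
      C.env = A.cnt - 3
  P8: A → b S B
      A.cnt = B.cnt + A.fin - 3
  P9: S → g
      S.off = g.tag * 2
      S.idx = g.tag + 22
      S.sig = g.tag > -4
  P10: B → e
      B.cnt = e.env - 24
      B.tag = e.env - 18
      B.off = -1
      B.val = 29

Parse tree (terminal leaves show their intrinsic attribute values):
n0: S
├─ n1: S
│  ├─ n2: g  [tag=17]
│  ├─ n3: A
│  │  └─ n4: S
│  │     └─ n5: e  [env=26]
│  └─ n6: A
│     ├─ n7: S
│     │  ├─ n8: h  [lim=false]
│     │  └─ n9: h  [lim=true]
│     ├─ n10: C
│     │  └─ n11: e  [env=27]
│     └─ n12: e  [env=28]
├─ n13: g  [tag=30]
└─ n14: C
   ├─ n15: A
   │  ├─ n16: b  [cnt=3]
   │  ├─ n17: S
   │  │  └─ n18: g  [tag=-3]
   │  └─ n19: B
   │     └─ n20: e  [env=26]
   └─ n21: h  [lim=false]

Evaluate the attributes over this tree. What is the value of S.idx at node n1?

19

1. n2.tag = 17  [terminal]
2. n3.fin = 10  [10]
3. n3.tag = 22  [22]
4. n5.env = 26  [terminal]
5. n4.off = 16  [e.env - 10]
6. n4.idx = 19  [19]
7. n4.sig = false  [false]
8. n3.cnt = 12  [S.off - 4]
9. n6.fin = 10  [g.tag + A₀.cnt - 19]
10. n6.tag = 17  [g.tag]
11. n8.lim = false  [terminal]
12. n9.lim = true  [terminal]
13. n7.off = 16  [16]
14. n7.idx = 3  [3]
15. n7.sig = false  [h₁.lim and h₀.lim]
16. n10.depth = false  [S.sig == true]
17. n11.env = 27  [terminal]
18. n10.fin = 1  [e.env * 3 - 80]
19. n10.pre = false  [C.depth == true]
20. n10.env = 19  [e.env - 8]
21. n12.env = 28  [terminal]
22. n6.cnt = 23  [(if S.sig then S.idx else S.off) + 7]
23. n1.off = 4  [g.tag * 3 - 47]
24. n1.idx = 19  [A₁.cnt + A₀.cnt - 16]
25. n1.sig = false  [A₀.cnt > 12]
26. n13.tag = 30  [terminal]
27. n14.depth = false  [S₁.sig == true]
28. n15.fin = 24  [24]
29. n15.tag = 18  [18]
30. n16.cnt = 3  [terminal]
31. n18.tag = -3  [terminal]
32. n17.off = -6  [g.tag * 2]
33. n17.idx = 19  [g.tag + 22]
34. n17.sig = true  [g.tag > -4]
35. n20.env = 26  [terminal]
36. n19.cnt = 2  [e.env - 24]
37. n19.tag = 8  [e.env - 18]
38. n19.off = -1  [-1]
39. n19.val = 29  [29]
40. n15.cnt = 23  [B.cnt + A.fin - 3]
41. n21.lim = false  [terminal]
42. n14.fin = 3  [3]
43. n14.pre = false  [C.depth and h.lim]
44. n14.env = 20  [A.cnt - 3]
45. n0.off = 19  [g.tag + S₁.idx - 30]
46. n0.idx = 9  [g.tag + C.fin - 24]
47. n0.sig = true  [S₁.sig == false]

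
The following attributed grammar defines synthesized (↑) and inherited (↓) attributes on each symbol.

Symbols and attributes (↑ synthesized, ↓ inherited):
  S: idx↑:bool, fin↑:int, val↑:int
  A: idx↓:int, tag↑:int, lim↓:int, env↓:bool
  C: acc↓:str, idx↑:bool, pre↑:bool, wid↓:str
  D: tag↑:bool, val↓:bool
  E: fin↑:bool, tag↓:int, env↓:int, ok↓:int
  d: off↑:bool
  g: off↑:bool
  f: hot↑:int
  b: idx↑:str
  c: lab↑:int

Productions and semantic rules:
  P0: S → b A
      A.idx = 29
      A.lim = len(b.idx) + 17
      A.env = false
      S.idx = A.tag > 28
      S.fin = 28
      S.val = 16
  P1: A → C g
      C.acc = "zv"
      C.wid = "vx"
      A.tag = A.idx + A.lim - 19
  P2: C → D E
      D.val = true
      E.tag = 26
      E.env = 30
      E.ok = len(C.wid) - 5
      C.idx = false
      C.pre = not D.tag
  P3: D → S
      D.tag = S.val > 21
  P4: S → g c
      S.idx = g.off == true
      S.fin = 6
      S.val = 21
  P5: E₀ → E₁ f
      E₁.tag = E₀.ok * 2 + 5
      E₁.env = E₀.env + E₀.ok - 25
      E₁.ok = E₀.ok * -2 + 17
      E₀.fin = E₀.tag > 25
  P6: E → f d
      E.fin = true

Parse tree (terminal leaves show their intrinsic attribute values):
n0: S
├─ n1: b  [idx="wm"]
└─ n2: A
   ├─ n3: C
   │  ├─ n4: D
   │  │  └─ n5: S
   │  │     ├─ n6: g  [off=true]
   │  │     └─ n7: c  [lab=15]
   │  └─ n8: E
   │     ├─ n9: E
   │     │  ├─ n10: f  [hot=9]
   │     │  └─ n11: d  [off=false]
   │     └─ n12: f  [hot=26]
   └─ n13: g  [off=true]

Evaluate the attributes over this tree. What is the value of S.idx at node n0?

1. n1.idx = "wm"  [terminal]
2. n2.idx = 29  [29]
3. n2.lim = 19  [len(b.idx) + 17]
4. n2.env = false  [false]
5. n3.acc = "zv"  ["zv"]
6. n3.wid = "vx"  ["vx"]
7. n4.val = true  [true]
8. n6.off = true  [terminal]
9. n7.lab = 15  [terminal]
10. n5.idx = true  [g.off == true]
11. n5.fin = 6  [6]
12. n5.val = 21  [21]
13. n4.tag = false  [S.val > 21]
14. n8.tag = 26  [26]
15. n8.env = 30  [30]
16. n8.ok = -3  [len(C.wid) - 5]
17. n9.tag = -1  [E₀.ok * 2 + 5]
18. n9.env = 2  [E₀.env + E₀.ok - 25]
19. n9.ok = 23  [E₀.ok * -2 + 17]
20. n10.hot = 9  [terminal]
21. n11.off = false  [terminal]
22. n9.fin = true  [true]
23. n12.hot = 26  [terminal]
24. n8.fin = true  [E₀.tag > 25]
25. n3.idx = false  [false]
26. n3.pre = true  [not D.tag]
27. n13.off = true  [terminal]
28. n2.tag = 29  [A.idx + A.lim - 19]
29. n0.idx = true  [A.tag > 28]
30. n0.fin = 28  [28]
31. n0.val = 16  [16]

true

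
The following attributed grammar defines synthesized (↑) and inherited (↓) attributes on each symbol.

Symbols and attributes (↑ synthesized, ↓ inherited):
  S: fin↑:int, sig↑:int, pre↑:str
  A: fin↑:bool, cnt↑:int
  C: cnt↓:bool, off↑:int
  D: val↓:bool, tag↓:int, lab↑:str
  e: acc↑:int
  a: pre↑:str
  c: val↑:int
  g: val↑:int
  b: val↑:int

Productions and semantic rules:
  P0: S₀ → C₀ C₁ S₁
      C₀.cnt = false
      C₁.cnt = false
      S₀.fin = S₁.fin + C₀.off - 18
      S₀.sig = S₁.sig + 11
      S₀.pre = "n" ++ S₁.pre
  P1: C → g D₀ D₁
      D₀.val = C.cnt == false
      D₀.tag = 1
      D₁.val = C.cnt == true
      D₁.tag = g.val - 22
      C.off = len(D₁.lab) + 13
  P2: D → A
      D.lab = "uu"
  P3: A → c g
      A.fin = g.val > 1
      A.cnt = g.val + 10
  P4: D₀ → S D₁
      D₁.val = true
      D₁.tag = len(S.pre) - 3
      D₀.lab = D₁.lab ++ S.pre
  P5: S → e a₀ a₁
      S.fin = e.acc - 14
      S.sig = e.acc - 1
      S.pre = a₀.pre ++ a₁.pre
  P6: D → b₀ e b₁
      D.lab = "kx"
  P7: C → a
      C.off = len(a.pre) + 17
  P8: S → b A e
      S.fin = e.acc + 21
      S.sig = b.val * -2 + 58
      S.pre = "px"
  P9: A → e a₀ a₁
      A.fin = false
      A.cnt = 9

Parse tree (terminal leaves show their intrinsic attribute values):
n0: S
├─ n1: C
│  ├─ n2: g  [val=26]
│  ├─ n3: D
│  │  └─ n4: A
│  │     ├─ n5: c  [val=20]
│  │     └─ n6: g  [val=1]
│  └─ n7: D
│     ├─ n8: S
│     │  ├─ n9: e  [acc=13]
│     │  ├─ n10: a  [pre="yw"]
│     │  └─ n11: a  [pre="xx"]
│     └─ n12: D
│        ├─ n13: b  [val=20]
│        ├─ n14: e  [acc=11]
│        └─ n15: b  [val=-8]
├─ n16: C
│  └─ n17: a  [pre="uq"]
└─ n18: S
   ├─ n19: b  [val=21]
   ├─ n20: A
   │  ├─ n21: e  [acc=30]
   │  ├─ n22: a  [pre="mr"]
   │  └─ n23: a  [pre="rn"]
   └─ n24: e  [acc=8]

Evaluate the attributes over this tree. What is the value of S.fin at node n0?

30

1. n1.cnt = false  [false]
2. n2.val = 26  [terminal]
3. n3.val = true  [C.cnt == false]
4. n3.tag = 1  [1]
5. n5.val = 20  [terminal]
6. n6.val = 1  [terminal]
7. n4.fin = false  [g.val > 1]
8. n4.cnt = 11  [g.val + 10]
9. n3.lab = "uu"  ["uu"]
10. n7.val = false  [C.cnt == true]
11. n7.tag = 4  [g.val - 22]
12. n9.acc = 13  [terminal]
13. n10.pre = "yw"  [terminal]
14. n11.pre = "xx"  [terminal]
15. n8.fin = -1  [e.acc - 14]
16. n8.sig = 12  [e.acc - 1]
17. n8.pre = "ywxx"  [a₀.pre ++ a₁.pre]
18. n12.val = true  [true]
19. n12.tag = 1  [len(S.pre) - 3]
20. n13.val = 20  [terminal]
21. n14.acc = 11  [terminal]
22. n15.val = -8  [terminal]
23. n12.lab = "kx"  ["kx"]
24. n7.lab = "kxywxx"  [D₁.lab ++ S.pre]
25. n1.off = 19  [len(D₁.lab) + 13]
26. n16.cnt = false  [false]
27. n17.pre = "uq"  [terminal]
28. n16.off = 19  [len(a.pre) + 17]
29. n19.val = 21  [terminal]
30. n21.acc = 30  [terminal]
31. n22.pre = "mr"  [terminal]
32. n23.pre = "rn"  [terminal]
33. n20.fin = false  [false]
34. n20.cnt = 9  [9]
35. n24.acc = 8  [terminal]
36. n18.fin = 29  [e.acc + 21]
37. n18.sig = 16  [b.val * -2 + 58]
38. n18.pre = "px"  ["px"]
39. n0.fin = 30  [S₁.fin + C₀.off - 18]
40. n0.sig = 27  [S₁.sig + 11]
41. n0.pre = "npx"  ["n" ++ S₁.pre]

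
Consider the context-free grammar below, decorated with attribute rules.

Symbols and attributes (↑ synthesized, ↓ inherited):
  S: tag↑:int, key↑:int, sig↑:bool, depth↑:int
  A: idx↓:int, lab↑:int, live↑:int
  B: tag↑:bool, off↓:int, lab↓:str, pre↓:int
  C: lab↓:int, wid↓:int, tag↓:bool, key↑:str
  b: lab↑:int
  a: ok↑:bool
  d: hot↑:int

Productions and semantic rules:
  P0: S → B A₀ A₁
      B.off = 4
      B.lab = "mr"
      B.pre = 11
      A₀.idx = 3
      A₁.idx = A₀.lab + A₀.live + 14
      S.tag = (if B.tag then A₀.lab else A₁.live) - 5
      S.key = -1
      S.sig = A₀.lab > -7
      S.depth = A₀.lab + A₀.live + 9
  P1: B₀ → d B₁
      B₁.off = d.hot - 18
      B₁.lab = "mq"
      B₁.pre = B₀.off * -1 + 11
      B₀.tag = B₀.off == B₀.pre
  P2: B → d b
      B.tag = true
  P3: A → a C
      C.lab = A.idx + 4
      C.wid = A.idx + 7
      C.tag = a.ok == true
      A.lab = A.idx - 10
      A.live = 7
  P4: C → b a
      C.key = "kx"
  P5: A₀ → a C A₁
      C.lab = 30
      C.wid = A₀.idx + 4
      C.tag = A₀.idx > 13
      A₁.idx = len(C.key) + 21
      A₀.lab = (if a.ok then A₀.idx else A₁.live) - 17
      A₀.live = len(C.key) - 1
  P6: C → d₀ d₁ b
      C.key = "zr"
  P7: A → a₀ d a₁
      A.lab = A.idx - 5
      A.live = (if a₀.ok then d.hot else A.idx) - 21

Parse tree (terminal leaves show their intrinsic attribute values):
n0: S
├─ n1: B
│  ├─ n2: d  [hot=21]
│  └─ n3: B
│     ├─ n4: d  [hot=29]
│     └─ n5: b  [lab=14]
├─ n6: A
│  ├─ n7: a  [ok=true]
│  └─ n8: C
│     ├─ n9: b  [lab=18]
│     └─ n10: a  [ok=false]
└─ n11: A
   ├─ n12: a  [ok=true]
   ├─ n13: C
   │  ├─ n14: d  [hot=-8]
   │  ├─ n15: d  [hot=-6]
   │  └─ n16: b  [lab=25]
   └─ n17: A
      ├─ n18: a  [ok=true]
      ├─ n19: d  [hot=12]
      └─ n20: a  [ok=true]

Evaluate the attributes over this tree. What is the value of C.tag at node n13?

true

1. n1.off = 4  [4]
2. n1.lab = "mr"  ["mr"]
3. n1.pre = 11  [11]
4. n2.hot = 21  [terminal]
5. n3.off = 3  [d.hot - 18]
6. n3.lab = "mq"  ["mq"]
7. n3.pre = 7  [B₀.off * -1 + 11]
8. n4.hot = 29  [terminal]
9. n5.lab = 14  [terminal]
10. n3.tag = true  [true]
11. n1.tag = false  [B₀.off == B₀.pre]
12. n6.idx = 3  [3]
13. n7.ok = true  [terminal]
14. n8.lab = 7  [A.idx + 4]
15. n8.wid = 10  [A.idx + 7]
16. n8.tag = true  [a.ok == true]
17. n9.lab = 18  [terminal]
18. n10.ok = false  [terminal]
19. n8.key = "kx"  ["kx"]
20. n6.lab = -7  [A.idx - 10]
21. n6.live = 7  [7]
22. n11.idx = 14  [A₀.lab + A₀.live + 14]
23. n12.ok = true  [terminal]
24. n13.lab = 30  [30]
25. n13.wid = 18  [A₀.idx + 4]
26. n13.tag = true  [A₀.idx > 13]
27. n14.hot = -8  [terminal]
28. n15.hot = -6  [terminal]
29. n16.lab = 25  [terminal]
30. n13.key = "zr"  ["zr"]
31. n17.idx = 23  [len(C.key) + 21]
32. n18.ok = true  [terminal]
33. n19.hot = 12  [terminal]
34. n20.ok = true  [terminal]
35. n17.lab = 18  [A.idx - 5]
36. n17.live = -9  [(if a₀.ok then d.hot else A.idx) - 21]
37. n11.lab = -3  [(if a.ok then A₀.idx else A₁.live) - 17]
38. n11.live = 1  [len(C.key) - 1]
39. n0.tag = -4  [(if B.tag then A₀.lab else A₁.live) - 5]
40. n0.key = -1  [-1]
41. n0.sig = false  [A₀.lab > -7]
42. n0.depth = 9  [A₀.lab + A₀.live + 9]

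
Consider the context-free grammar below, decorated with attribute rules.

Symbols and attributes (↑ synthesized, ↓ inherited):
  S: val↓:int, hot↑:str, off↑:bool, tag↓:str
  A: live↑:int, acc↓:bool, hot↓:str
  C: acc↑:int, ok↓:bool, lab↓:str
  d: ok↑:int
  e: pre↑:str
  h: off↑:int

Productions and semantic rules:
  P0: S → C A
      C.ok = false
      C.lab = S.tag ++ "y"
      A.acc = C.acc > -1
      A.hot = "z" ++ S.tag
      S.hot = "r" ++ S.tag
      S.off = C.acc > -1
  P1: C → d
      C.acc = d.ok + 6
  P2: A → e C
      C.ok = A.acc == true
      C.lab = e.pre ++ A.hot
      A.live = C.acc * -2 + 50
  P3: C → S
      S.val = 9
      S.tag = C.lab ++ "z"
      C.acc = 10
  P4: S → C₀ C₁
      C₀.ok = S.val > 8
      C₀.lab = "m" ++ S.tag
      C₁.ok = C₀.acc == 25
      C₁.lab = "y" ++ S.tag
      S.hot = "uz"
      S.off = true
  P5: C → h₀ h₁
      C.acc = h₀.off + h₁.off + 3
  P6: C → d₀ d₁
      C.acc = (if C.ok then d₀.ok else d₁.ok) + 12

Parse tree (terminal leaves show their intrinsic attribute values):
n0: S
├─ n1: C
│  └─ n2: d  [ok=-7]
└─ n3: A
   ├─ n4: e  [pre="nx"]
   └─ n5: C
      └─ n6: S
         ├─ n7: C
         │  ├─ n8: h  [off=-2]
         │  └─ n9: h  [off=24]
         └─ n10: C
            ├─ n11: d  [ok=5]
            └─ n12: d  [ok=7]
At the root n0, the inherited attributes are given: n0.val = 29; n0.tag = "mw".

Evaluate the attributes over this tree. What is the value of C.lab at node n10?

"ynxzmwz"

1. n0.val = 29  [given at root]
2. n0.tag = "mw"  [given at root]
3. n1.ok = false  [false]
4. n1.lab = "mwy"  [S.tag ++ "y"]
5. n2.ok = -7  [terminal]
6. n1.acc = -1  [d.ok + 6]
7. n3.acc = false  [C.acc > -1]
8. n3.hot = "zmw"  ["z" ++ S.tag]
9. n4.pre = "nx"  [terminal]
10. n5.ok = false  [A.acc == true]
11. n5.lab = "nxzmw"  [e.pre ++ A.hot]
12. n6.val = 9  [9]
13. n6.tag = "nxzmwz"  [C.lab ++ "z"]
14. n7.ok = true  [S.val > 8]
15. n7.lab = "mnxzmwz"  ["m" ++ S.tag]
16. n8.off = -2  [terminal]
17. n9.off = 24  [terminal]
18. n7.acc = 25  [h₀.off + h₁.off + 3]
19. n10.ok = true  [C₀.acc == 25]
20. n10.lab = "ynxzmwz"  ["y" ++ S.tag]
21. n11.ok = 5  [terminal]
22. n12.ok = 7  [terminal]
23. n10.acc = 17  [(if C.ok then d₀.ok else d₁.ok) + 12]
24. n6.hot = "uz"  ["uz"]
25. n6.off = true  [true]
26. n5.acc = 10  [10]
27. n3.live = 30  [C.acc * -2 + 50]
28. n0.hot = "rmw"  ["r" ++ S.tag]
29. n0.off = false  [C.acc > -1]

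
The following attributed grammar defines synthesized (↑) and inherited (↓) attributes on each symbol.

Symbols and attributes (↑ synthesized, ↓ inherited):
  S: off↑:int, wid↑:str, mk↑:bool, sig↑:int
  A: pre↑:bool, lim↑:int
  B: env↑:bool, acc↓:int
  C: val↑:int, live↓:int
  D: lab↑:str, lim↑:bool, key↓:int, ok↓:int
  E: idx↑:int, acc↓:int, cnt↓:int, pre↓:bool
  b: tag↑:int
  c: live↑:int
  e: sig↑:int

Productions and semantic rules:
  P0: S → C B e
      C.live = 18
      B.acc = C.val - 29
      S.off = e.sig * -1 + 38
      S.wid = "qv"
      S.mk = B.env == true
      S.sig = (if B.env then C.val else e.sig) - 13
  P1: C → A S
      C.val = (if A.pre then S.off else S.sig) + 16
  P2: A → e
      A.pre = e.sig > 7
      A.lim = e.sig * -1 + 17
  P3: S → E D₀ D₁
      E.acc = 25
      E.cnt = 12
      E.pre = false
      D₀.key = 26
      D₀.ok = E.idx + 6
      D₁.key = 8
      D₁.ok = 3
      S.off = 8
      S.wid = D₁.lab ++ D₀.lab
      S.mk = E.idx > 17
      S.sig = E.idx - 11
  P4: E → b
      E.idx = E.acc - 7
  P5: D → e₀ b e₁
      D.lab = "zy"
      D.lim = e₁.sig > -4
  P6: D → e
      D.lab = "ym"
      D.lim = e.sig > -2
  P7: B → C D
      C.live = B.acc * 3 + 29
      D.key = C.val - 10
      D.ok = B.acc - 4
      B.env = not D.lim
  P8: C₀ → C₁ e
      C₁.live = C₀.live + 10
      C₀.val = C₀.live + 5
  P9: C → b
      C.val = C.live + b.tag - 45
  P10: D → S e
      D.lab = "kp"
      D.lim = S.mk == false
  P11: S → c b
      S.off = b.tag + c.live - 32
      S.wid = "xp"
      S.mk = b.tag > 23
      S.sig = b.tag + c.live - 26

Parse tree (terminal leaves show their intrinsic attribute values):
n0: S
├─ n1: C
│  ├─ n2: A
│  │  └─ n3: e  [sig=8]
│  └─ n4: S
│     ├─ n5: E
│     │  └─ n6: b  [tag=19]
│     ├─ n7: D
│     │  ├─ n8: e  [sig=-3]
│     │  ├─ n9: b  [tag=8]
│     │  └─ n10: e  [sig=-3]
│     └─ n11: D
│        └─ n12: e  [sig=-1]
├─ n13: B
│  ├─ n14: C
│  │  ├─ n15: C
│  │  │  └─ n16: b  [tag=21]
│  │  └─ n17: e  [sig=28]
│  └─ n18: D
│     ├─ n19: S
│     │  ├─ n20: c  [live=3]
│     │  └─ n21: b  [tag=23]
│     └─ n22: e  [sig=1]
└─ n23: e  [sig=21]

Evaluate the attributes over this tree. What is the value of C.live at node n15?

1. n1.live = 18  [18]
2. n3.sig = 8  [terminal]
3. n2.pre = true  [e.sig > 7]
4. n2.lim = 9  [e.sig * -1 + 17]
5. n5.acc = 25  [25]
6. n5.cnt = 12  [12]
7. n5.pre = false  [false]
8. n6.tag = 19  [terminal]
9. n5.idx = 18  [E.acc - 7]
10. n7.key = 26  [26]
11. n7.ok = 24  [E.idx + 6]
12. n8.sig = -3  [terminal]
13. n9.tag = 8  [terminal]
14. n10.sig = -3  [terminal]
15. n7.lab = "zy"  ["zy"]
16. n7.lim = true  [e₁.sig > -4]
17. n11.key = 8  [8]
18. n11.ok = 3  [3]
19. n12.sig = -1  [terminal]
20. n11.lab = "ym"  ["ym"]
21. n11.lim = true  [e.sig > -2]
22. n4.off = 8  [8]
23. n4.wid = "ymzy"  [D₁.lab ++ D₀.lab]
24. n4.mk = true  [E.idx > 17]
25. n4.sig = 7  [E.idx - 11]
26. n1.val = 24  [(if A.pre then S.off else S.sig) + 16]
27. n13.acc = -5  [C.val - 29]
28. n14.live = 14  [B.acc * 3 + 29]
29. n15.live = 24  [C₀.live + 10]
30. n16.tag = 21  [terminal]
31. n15.val = 0  [C.live + b.tag - 45]
32. n17.sig = 28  [terminal]
33. n14.val = 19  [C₀.live + 5]
34. n18.key = 9  [C.val - 10]
35. n18.ok = -9  [B.acc - 4]
36. n20.live = 3  [terminal]
37. n21.tag = 23  [terminal]
38. n19.off = -6  [b.tag + c.live - 32]
39. n19.wid = "xp"  ["xp"]
40. n19.mk = false  [b.tag > 23]
41. n19.sig = 0  [b.tag + c.live - 26]
42. n22.sig = 1  [terminal]
43. n18.lab = "kp"  ["kp"]
44. n18.lim = true  [S.mk == false]
45. n13.env = false  [not D.lim]
46. n23.sig = 21  [terminal]
47. n0.off = 17  [e.sig * -1 + 38]
48. n0.wid = "qv"  ["qv"]
49. n0.mk = false  [B.env == true]
50. n0.sig = 8  [(if B.env then C.val else e.sig) - 13]

24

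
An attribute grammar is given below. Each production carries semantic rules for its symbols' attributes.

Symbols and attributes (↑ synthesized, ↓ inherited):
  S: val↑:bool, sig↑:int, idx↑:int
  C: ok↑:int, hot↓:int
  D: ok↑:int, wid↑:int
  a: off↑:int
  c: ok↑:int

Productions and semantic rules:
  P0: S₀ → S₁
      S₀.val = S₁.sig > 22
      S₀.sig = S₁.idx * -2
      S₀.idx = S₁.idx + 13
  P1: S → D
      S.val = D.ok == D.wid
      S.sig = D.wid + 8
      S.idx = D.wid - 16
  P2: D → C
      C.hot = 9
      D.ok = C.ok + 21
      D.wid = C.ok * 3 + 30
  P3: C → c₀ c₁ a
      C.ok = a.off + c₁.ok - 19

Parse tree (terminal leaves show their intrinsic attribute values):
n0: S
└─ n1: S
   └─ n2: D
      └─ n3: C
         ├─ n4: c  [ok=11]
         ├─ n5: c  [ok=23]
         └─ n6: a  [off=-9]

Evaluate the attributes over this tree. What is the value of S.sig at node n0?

2

1. n3.hot = 9  [9]
2. n4.ok = 11  [terminal]
3. n5.ok = 23  [terminal]
4. n6.off = -9  [terminal]
5. n3.ok = -5  [a.off + c₁.ok - 19]
6. n2.ok = 16  [C.ok + 21]
7. n2.wid = 15  [C.ok * 3 + 30]
8. n1.val = false  [D.ok == D.wid]
9. n1.sig = 23  [D.wid + 8]
10. n1.idx = -1  [D.wid - 16]
11. n0.val = true  [S₁.sig > 22]
12. n0.sig = 2  [S₁.idx * -2]
13. n0.idx = 12  [S₁.idx + 13]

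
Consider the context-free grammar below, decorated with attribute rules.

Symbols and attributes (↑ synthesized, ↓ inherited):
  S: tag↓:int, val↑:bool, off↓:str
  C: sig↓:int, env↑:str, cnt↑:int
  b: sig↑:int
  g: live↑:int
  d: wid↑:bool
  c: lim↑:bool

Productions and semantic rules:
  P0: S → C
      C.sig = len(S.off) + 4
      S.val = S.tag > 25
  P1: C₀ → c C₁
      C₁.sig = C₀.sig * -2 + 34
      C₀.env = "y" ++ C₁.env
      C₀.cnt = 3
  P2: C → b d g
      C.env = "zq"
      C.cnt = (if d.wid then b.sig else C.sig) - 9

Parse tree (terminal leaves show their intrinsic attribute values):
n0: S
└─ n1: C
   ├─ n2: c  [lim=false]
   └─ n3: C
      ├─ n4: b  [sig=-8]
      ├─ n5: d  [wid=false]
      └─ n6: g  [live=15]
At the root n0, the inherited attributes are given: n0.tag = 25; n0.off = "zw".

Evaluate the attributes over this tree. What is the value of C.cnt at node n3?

13

1. n0.tag = 25  [given at root]
2. n0.off = "zw"  [given at root]
3. n1.sig = 6  [len(S.off) + 4]
4. n2.lim = false  [terminal]
5. n3.sig = 22  [C₀.sig * -2 + 34]
6. n4.sig = -8  [terminal]
7. n5.wid = false  [terminal]
8. n6.live = 15  [terminal]
9. n3.env = "zq"  ["zq"]
10. n3.cnt = 13  [(if d.wid then b.sig else C.sig) - 9]
11. n1.env = "yzq"  ["y" ++ C₁.env]
12. n1.cnt = 3  [3]
13. n0.val = false  [S.tag > 25]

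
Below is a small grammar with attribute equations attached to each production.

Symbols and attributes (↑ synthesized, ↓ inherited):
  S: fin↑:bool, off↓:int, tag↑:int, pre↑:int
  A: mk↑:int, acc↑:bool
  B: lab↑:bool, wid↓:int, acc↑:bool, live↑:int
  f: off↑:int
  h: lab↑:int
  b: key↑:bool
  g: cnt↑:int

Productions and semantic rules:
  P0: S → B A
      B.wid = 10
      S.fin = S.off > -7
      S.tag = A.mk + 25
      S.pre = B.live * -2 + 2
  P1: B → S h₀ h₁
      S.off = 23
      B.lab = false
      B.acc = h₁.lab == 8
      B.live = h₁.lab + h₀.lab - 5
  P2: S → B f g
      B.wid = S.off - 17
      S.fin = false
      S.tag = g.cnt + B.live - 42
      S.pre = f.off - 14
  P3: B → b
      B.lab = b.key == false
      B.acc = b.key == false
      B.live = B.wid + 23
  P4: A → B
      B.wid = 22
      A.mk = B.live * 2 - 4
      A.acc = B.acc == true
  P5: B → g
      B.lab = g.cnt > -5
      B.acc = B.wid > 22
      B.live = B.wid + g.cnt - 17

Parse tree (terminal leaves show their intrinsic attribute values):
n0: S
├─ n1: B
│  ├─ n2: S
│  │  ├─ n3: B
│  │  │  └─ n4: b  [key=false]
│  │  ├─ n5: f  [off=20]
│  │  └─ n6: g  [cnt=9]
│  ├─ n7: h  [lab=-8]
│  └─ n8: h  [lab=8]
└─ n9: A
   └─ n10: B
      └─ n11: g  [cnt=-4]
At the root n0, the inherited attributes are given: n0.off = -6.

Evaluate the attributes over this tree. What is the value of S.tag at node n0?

23

1. n0.off = -6  [given at root]
2. n1.wid = 10  [10]
3. n2.off = 23  [23]
4. n3.wid = 6  [S.off - 17]
5. n4.key = false  [terminal]
6. n3.lab = true  [b.key == false]
7. n3.acc = true  [b.key == false]
8. n3.live = 29  [B.wid + 23]
9. n5.off = 20  [terminal]
10. n6.cnt = 9  [terminal]
11. n2.fin = false  [false]
12. n2.tag = -4  [g.cnt + B.live - 42]
13. n2.pre = 6  [f.off - 14]
14. n7.lab = -8  [terminal]
15. n8.lab = 8  [terminal]
16. n1.lab = false  [false]
17. n1.acc = true  [h₁.lab == 8]
18. n1.live = -5  [h₁.lab + h₀.lab - 5]
19. n10.wid = 22  [22]
20. n11.cnt = -4  [terminal]
21. n10.lab = true  [g.cnt > -5]
22. n10.acc = false  [B.wid > 22]
23. n10.live = 1  [B.wid + g.cnt - 17]
24. n9.mk = -2  [B.live * 2 - 4]
25. n9.acc = false  [B.acc == true]
26. n0.fin = true  [S.off > -7]
27. n0.tag = 23  [A.mk + 25]
28. n0.pre = 12  [B.live * -2 + 2]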